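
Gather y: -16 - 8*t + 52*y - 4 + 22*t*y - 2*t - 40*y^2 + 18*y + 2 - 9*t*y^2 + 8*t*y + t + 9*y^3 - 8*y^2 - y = -9*t + 9*y^3 + y^2*(-9*t - 48) + y*(30*t + 69) - 18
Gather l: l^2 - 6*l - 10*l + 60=l^2 - 16*l + 60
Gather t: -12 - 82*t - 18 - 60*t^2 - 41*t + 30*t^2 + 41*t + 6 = -30*t^2 - 82*t - 24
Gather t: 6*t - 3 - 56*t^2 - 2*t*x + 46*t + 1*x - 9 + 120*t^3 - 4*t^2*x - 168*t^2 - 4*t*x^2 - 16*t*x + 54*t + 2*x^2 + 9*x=120*t^3 + t^2*(-4*x - 224) + t*(-4*x^2 - 18*x + 106) + 2*x^2 + 10*x - 12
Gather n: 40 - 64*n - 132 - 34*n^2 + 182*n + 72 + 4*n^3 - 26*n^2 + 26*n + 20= 4*n^3 - 60*n^2 + 144*n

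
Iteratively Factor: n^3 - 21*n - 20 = (n + 4)*(n^2 - 4*n - 5) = (n - 5)*(n + 4)*(n + 1)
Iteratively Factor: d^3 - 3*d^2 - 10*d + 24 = (d - 4)*(d^2 + d - 6) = (d - 4)*(d - 2)*(d + 3)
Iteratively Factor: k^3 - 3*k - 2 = (k + 1)*(k^2 - k - 2) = (k + 1)^2*(k - 2)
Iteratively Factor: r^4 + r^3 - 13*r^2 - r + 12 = (r - 1)*(r^3 + 2*r^2 - 11*r - 12) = (r - 1)*(r + 4)*(r^2 - 2*r - 3) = (r - 3)*(r - 1)*(r + 4)*(r + 1)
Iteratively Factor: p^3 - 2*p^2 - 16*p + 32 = (p - 2)*(p^2 - 16) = (p - 2)*(p + 4)*(p - 4)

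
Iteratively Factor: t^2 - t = (t - 1)*(t)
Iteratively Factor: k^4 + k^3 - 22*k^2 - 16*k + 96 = (k - 2)*(k^3 + 3*k^2 - 16*k - 48) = (k - 2)*(k + 4)*(k^2 - k - 12) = (k - 2)*(k + 3)*(k + 4)*(k - 4)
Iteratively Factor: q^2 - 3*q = (q)*(q - 3)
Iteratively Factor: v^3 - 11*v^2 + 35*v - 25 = (v - 1)*(v^2 - 10*v + 25) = (v - 5)*(v - 1)*(v - 5)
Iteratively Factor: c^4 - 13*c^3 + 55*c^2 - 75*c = (c - 3)*(c^3 - 10*c^2 + 25*c) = (c - 5)*(c - 3)*(c^2 - 5*c) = (c - 5)^2*(c - 3)*(c)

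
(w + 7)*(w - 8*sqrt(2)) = w^2 - 8*sqrt(2)*w + 7*w - 56*sqrt(2)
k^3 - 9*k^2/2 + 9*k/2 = k*(k - 3)*(k - 3/2)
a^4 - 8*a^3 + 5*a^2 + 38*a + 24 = (a - 6)*(a - 4)*(a + 1)^2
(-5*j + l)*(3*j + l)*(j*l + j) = -15*j^3*l - 15*j^3 - 2*j^2*l^2 - 2*j^2*l + j*l^3 + j*l^2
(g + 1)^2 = g^2 + 2*g + 1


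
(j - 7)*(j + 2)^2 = j^3 - 3*j^2 - 24*j - 28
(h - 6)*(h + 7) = h^2 + h - 42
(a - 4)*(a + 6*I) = a^2 - 4*a + 6*I*a - 24*I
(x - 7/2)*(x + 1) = x^2 - 5*x/2 - 7/2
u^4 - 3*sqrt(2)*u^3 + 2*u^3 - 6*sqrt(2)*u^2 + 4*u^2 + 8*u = u*(u + 2)*(u - 2*sqrt(2))*(u - sqrt(2))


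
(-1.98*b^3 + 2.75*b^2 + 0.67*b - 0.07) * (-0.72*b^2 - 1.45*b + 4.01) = 1.4256*b^5 + 0.891*b^4 - 12.4097*b^3 + 10.1064*b^2 + 2.7882*b - 0.2807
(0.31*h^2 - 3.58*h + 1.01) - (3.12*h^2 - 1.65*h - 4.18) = -2.81*h^2 - 1.93*h + 5.19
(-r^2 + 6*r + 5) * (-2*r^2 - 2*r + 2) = 2*r^4 - 10*r^3 - 24*r^2 + 2*r + 10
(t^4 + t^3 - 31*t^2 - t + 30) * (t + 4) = t^5 + 5*t^4 - 27*t^3 - 125*t^2 + 26*t + 120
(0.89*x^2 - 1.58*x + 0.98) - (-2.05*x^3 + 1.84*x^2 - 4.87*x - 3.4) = 2.05*x^3 - 0.95*x^2 + 3.29*x + 4.38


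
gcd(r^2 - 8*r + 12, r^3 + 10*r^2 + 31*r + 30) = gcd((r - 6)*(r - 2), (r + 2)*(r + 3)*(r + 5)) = 1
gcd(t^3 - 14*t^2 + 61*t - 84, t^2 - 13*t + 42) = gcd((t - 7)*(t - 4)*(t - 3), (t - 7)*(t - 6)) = t - 7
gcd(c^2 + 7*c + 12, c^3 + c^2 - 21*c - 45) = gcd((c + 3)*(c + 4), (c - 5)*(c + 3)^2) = c + 3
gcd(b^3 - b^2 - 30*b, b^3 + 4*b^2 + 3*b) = b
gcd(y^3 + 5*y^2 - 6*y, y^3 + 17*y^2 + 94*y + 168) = y + 6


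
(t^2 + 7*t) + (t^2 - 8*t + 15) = 2*t^2 - t + 15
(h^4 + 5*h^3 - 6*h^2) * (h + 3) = h^5 + 8*h^4 + 9*h^3 - 18*h^2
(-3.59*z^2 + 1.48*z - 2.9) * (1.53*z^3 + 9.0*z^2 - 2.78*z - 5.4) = -5.4927*z^5 - 30.0456*z^4 + 18.8632*z^3 - 10.8284*z^2 + 0.0699999999999994*z + 15.66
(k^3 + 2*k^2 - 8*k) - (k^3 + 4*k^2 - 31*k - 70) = -2*k^2 + 23*k + 70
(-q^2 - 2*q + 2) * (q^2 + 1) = -q^4 - 2*q^3 + q^2 - 2*q + 2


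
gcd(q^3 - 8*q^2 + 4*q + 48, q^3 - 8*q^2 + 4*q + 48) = q^3 - 8*q^2 + 4*q + 48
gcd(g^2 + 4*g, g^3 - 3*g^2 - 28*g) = g^2 + 4*g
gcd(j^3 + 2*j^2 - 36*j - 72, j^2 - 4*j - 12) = j^2 - 4*j - 12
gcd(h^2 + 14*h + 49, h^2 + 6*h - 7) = h + 7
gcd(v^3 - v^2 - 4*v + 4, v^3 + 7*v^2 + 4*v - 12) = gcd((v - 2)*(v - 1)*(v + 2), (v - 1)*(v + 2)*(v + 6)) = v^2 + v - 2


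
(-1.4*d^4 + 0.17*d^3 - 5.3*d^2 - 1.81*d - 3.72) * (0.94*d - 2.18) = -1.316*d^5 + 3.2118*d^4 - 5.3526*d^3 + 9.8526*d^2 + 0.449*d + 8.1096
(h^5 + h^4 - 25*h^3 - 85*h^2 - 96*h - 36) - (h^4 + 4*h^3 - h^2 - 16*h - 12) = h^5 - 29*h^3 - 84*h^2 - 80*h - 24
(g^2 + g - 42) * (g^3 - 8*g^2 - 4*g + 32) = g^5 - 7*g^4 - 54*g^3 + 364*g^2 + 200*g - 1344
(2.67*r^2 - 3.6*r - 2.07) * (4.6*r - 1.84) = 12.282*r^3 - 21.4728*r^2 - 2.898*r + 3.8088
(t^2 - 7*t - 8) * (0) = 0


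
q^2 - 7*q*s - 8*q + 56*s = (q - 8)*(q - 7*s)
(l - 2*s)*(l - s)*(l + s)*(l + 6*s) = l^4 + 4*l^3*s - 13*l^2*s^2 - 4*l*s^3 + 12*s^4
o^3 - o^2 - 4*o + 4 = (o - 2)*(o - 1)*(o + 2)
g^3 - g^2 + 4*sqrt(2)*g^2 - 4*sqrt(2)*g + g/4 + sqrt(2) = (g - 1/2)^2*(g + 4*sqrt(2))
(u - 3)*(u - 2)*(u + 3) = u^3 - 2*u^2 - 9*u + 18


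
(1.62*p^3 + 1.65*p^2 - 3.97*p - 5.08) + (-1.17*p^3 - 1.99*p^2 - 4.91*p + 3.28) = 0.45*p^3 - 0.34*p^2 - 8.88*p - 1.8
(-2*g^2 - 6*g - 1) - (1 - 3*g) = -2*g^2 - 3*g - 2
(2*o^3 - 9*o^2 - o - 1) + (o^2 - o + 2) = 2*o^3 - 8*o^2 - 2*o + 1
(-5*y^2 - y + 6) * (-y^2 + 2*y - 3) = 5*y^4 - 9*y^3 + 7*y^2 + 15*y - 18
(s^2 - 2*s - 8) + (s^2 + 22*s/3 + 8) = 2*s^2 + 16*s/3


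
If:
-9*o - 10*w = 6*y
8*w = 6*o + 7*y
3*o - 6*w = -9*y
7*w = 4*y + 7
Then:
No Solution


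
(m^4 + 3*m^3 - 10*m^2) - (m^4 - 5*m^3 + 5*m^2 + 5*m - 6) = 8*m^3 - 15*m^2 - 5*m + 6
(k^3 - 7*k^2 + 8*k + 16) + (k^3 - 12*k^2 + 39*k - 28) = 2*k^3 - 19*k^2 + 47*k - 12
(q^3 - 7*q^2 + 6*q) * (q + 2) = q^4 - 5*q^3 - 8*q^2 + 12*q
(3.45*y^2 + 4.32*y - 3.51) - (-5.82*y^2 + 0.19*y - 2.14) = 9.27*y^2 + 4.13*y - 1.37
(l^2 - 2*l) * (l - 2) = l^3 - 4*l^2 + 4*l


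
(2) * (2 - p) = 4 - 2*p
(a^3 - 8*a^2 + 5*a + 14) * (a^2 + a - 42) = a^5 - 7*a^4 - 45*a^3 + 355*a^2 - 196*a - 588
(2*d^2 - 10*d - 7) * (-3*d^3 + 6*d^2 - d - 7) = -6*d^5 + 42*d^4 - 41*d^3 - 46*d^2 + 77*d + 49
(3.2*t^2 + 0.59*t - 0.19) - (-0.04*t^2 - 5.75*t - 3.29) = 3.24*t^2 + 6.34*t + 3.1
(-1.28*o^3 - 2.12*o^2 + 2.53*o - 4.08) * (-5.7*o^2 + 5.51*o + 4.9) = 7.296*o^5 + 5.0312*o^4 - 32.3742*o^3 + 26.8083*o^2 - 10.0838*o - 19.992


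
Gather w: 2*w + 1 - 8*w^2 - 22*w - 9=-8*w^2 - 20*w - 8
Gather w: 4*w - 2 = 4*w - 2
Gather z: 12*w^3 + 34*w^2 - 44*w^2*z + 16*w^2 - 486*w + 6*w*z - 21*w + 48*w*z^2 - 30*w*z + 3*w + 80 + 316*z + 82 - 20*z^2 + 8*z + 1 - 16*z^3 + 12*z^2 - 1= 12*w^3 + 50*w^2 - 504*w - 16*z^3 + z^2*(48*w - 8) + z*(-44*w^2 - 24*w + 324) + 162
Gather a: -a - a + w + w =-2*a + 2*w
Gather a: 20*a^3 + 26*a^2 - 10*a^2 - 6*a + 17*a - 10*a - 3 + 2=20*a^3 + 16*a^2 + a - 1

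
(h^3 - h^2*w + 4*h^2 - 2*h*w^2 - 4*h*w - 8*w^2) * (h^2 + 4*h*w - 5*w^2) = h^5 + 3*h^4*w + 4*h^4 - 11*h^3*w^2 + 12*h^3*w - 3*h^2*w^3 - 44*h^2*w^2 + 10*h*w^4 - 12*h*w^3 + 40*w^4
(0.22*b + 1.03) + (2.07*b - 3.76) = 2.29*b - 2.73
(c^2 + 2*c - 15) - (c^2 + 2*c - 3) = -12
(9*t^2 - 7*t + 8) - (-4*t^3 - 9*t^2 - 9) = 4*t^3 + 18*t^2 - 7*t + 17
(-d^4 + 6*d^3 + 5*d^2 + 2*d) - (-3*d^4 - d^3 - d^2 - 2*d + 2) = 2*d^4 + 7*d^3 + 6*d^2 + 4*d - 2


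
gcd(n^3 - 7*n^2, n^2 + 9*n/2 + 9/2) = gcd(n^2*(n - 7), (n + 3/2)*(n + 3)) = 1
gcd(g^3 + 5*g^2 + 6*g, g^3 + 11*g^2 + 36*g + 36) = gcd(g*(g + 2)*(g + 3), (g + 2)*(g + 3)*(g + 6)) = g^2 + 5*g + 6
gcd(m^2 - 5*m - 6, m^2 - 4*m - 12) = m - 6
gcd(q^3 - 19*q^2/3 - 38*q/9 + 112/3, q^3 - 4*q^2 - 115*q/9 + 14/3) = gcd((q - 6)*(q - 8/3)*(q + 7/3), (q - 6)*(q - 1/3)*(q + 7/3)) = q^2 - 11*q/3 - 14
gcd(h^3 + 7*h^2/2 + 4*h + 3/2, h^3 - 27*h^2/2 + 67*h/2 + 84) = h + 3/2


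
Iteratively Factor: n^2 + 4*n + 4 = (n + 2)*(n + 2)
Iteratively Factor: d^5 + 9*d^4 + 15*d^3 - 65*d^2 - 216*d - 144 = (d + 4)*(d^4 + 5*d^3 - 5*d^2 - 45*d - 36) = (d - 3)*(d + 4)*(d^3 + 8*d^2 + 19*d + 12) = (d - 3)*(d + 1)*(d + 4)*(d^2 + 7*d + 12) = (d - 3)*(d + 1)*(d + 4)^2*(d + 3)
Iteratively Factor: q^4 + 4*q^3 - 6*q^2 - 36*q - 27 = (q + 3)*(q^3 + q^2 - 9*q - 9) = (q + 1)*(q + 3)*(q^2 - 9) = (q + 1)*(q + 3)^2*(q - 3)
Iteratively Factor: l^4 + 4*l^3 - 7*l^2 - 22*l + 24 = (l + 4)*(l^3 - 7*l + 6) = (l - 1)*(l + 4)*(l^2 + l - 6) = (l - 2)*(l - 1)*(l + 4)*(l + 3)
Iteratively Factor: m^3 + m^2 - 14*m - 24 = (m - 4)*(m^2 + 5*m + 6) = (m - 4)*(m + 3)*(m + 2)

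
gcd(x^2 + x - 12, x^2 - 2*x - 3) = x - 3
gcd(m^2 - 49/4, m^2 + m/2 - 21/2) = m + 7/2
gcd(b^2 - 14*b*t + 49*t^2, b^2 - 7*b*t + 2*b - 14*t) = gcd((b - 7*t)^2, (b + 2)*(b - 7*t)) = -b + 7*t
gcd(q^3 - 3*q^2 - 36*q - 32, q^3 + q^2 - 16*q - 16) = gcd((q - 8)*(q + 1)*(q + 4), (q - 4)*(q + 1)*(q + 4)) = q^2 + 5*q + 4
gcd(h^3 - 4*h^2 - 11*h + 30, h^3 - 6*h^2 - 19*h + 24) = h + 3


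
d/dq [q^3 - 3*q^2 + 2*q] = 3*q^2 - 6*q + 2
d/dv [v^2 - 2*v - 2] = 2*v - 2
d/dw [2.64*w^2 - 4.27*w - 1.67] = 5.28*w - 4.27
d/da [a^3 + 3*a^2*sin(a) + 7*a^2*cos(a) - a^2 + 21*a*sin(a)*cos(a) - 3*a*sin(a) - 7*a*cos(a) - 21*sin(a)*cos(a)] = -7*a^2*sin(a) + 3*a^2*cos(a) + 3*a^2 + 13*a*sin(a) + 11*a*cos(a) + 21*a*cos(2*a) - 2*a - 3*sin(a) + 21*sin(2*a)/2 - 7*cos(a) - 21*cos(2*a)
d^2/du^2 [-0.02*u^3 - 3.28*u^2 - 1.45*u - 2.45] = -0.12*u - 6.56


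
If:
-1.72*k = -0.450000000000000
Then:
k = 0.26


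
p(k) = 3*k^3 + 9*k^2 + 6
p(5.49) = 773.67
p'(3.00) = 135.00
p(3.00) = 168.00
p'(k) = 9*k^2 + 18*k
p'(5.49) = 370.08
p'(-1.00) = -9.00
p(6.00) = 978.00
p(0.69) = 11.27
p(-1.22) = 13.95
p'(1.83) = 63.08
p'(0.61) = 14.33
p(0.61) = 10.03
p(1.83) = 54.53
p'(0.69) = 16.70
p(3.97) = 335.56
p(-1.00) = 12.00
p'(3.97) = 213.31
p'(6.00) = 432.00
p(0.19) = 6.35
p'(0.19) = 3.74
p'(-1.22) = -8.56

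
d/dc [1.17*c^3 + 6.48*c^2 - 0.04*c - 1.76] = 3.51*c^2 + 12.96*c - 0.04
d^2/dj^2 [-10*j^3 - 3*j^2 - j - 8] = -60*j - 6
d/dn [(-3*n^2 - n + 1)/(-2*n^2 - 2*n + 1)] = (4*n^2 - 2*n + 1)/(4*n^4 + 8*n^3 - 4*n + 1)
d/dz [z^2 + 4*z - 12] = 2*z + 4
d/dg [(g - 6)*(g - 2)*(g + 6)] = 3*g^2 - 4*g - 36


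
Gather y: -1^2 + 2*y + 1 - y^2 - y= -y^2 + y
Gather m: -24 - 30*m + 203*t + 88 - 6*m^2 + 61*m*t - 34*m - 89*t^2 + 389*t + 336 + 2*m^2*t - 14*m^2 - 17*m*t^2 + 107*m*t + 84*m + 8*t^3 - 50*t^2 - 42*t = m^2*(2*t - 20) + m*(-17*t^2 + 168*t + 20) + 8*t^3 - 139*t^2 + 550*t + 400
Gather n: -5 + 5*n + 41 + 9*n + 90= 14*n + 126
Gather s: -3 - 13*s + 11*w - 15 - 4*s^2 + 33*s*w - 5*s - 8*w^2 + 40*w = -4*s^2 + s*(33*w - 18) - 8*w^2 + 51*w - 18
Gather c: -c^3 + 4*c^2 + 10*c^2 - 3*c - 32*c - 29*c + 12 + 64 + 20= -c^3 + 14*c^2 - 64*c + 96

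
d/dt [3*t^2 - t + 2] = 6*t - 1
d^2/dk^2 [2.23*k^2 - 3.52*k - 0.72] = 4.46000000000000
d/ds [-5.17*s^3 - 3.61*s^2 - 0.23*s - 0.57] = -15.51*s^2 - 7.22*s - 0.23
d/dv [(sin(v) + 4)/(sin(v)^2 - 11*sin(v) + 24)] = (-8*sin(v) + cos(v)^2 + 67)*cos(v)/(sin(v)^2 - 11*sin(v) + 24)^2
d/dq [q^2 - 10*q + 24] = 2*q - 10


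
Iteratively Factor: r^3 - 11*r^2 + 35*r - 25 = (r - 1)*(r^2 - 10*r + 25) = (r - 5)*(r - 1)*(r - 5)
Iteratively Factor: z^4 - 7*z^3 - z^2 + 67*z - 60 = (z - 5)*(z^3 - 2*z^2 - 11*z + 12) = (z - 5)*(z + 3)*(z^2 - 5*z + 4) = (z - 5)*(z - 4)*(z + 3)*(z - 1)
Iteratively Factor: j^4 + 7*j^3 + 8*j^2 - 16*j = (j)*(j^3 + 7*j^2 + 8*j - 16) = j*(j + 4)*(j^2 + 3*j - 4) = j*(j - 1)*(j + 4)*(j + 4)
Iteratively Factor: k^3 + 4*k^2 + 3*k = (k + 3)*(k^2 + k) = (k + 1)*(k + 3)*(k)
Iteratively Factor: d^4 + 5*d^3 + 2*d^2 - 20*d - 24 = (d + 3)*(d^3 + 2*d^2 - 4*d - 8) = (d - 2)*(d + 3)*(d^2 + 4*d + 4) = (d - 2)*(d + 2)*(d + 3)*(d + 2)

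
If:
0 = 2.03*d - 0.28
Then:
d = 0.14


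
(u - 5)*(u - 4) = u^2 - 9*u + 20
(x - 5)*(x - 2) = x^2 - 7*x + 10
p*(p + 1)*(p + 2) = p^3 + 3*p^2 + 2*p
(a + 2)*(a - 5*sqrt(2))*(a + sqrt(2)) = a^3 - 4*sqrt(2)*a^2 + 2*a^2 - 8*sqrt(2)*a - 10*a - 20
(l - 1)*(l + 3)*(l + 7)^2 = l^4 + 16*l^3 + 74*l^2 + 56*l - 147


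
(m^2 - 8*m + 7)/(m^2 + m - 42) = (m^2 - 8*m + 7)/(m^2 + m - 42)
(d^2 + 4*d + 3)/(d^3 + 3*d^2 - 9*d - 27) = (d + 1)/(d^2 - 9)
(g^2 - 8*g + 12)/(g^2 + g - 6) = (g - 6)/(g + 3)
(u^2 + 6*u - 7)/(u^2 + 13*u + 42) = (u - 1)/(u + 6)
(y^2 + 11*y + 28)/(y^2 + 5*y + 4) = (y + 7)/(y + 1)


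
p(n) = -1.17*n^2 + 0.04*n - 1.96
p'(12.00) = -28.04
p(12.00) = -169.96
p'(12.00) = -28.04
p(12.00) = -169.96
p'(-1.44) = 3.41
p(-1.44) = -4.44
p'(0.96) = -2.21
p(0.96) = -3.00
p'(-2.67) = 6.29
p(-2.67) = -10.41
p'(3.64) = -8.48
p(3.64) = -17.32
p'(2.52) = -5.86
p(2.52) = -9.29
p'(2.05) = -4.76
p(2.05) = -6.79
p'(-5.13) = 12.04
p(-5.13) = -32.96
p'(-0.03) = 0.11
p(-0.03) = -1.96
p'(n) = 0.04 - 2.34*n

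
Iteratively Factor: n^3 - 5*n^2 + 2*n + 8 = (n - 2)*(n^2 - 3*n - 4) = (n - 4)*(n - 2)*(n + 1)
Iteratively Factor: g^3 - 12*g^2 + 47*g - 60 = (g - 4)*(g^2 - 8*g + 15) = (g - 5)*(g - 4)*(g - 3)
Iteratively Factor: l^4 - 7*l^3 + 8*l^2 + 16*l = (l - 4)*(l^3 - 3*l^2 - 4*l) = l*(l - 4)*(l^2 - 3*l - 4) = l*(l - 4)^2*(l + 1)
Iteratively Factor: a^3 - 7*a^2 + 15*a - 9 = (a - 1)*(a^2 - 6*a + 9) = (a - 3)*(a - 1)*(a - 3)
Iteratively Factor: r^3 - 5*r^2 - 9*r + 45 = (r + 3)*(r^2 - 8*r + 15) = (r - 3)*(r + 3)*(r - 5)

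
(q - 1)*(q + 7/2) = q^2 + 5*q/2 - 7/2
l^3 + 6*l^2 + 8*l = l*(l + 2)*(l + 4)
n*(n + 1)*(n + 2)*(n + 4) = n^4 + 7*n^3 + 14*n^2 + 8*n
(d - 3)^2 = d^2 - 6*d + 9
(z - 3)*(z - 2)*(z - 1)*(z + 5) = z^4 - z^3 - 19*z^2 + 49*z - 30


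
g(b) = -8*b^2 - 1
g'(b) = -16*b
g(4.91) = -193.86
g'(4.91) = -78.56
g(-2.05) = -34.62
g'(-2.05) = 32.80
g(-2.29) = -42.95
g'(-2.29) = 36.64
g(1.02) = -9.32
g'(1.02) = -16.32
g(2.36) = -45.56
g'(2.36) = -37.76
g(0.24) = -1.46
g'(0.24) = -3.84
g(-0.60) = -3.88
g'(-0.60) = 9.60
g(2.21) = -40.07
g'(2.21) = -35.36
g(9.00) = -649.00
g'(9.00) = -144.00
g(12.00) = -1153.00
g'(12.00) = -192.00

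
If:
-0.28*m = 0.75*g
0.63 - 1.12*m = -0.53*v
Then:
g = -0.176666666666667*v - 0.21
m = 0.473214285714286*v + 0.5625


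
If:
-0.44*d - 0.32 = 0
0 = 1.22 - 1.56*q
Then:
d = -0.73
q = 0.78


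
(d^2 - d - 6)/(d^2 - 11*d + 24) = (d + 2)/(d - 8)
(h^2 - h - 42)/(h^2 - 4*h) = (h^2 - h - 42)/(h*(h - 4))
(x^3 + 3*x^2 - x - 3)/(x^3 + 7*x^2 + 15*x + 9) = (x - 1)/(x + 3)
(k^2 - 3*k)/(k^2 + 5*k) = (k - 3)/(k + 5)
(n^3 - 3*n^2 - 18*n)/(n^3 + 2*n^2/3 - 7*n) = 3*(n - 6)/(3*n - 7)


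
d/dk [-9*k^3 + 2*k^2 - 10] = k*(4 - 27*k)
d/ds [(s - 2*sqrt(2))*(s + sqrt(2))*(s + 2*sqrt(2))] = 3*s^2 + 2*sqrt(2)*s - 8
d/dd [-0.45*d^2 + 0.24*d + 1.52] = 0.24 - 0.9*d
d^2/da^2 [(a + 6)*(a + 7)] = 2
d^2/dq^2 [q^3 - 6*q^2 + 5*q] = 6*q - 12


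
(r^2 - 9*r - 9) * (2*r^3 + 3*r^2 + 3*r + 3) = 2*r^5 - 15*r^4 - 42*r^3 - 51*r^2 - 54*r - 27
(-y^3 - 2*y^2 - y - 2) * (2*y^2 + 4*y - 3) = -2*y^5 - 8*y^4 - 7*y^3 - 2*y^2 - 5*y + 6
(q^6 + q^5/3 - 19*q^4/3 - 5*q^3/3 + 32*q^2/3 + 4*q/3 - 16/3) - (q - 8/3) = q^6 + q^5/3 - 19*q^4/3 - 5*q^3/3 + 32*q^2/3 + q/3 - 8/3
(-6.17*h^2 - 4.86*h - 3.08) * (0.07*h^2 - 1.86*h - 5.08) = -0.4319*h^4 + 11.136*h^3 + 40.1676*h^2 + 30.4176*h + 15.6464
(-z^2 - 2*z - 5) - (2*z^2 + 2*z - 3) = -3*z^2 - 4*z - 2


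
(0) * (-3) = 0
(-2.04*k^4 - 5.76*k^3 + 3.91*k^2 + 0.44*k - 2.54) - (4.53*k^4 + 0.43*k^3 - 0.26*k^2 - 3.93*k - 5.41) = -6.57*k^4 - 6.19*k^3 + 4.17*k^2 + 4.37*k + 2.87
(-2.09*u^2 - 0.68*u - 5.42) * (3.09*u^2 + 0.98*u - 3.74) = -6.4581*u^4 - 4.1494*u^3 - 9.5976*u^2 - 2.7684*u + 20.2708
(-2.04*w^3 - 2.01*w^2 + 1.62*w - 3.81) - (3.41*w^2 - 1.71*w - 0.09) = -2.04*w^3 - 5.42*w^2 + 3.33*w - 3.72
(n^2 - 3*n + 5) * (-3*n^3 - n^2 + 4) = -3*n^5 + 8*n^4 - 12*n^3 - n^2 - 12*n + 20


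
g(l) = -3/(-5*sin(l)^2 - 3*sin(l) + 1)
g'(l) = -3*(10*sin(l)*cos(l) + 3*cos(l))/(-5*sin(l)^2 - 3*sin(l) + 1)^2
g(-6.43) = -2.25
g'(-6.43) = -2.57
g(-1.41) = 3.29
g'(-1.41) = 3.98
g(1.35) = 0.45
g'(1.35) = -0.19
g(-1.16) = 6.63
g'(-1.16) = 36.13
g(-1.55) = 3.00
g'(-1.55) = 0.44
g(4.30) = 6.69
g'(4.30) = -36.86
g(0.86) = 0.72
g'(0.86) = -1.21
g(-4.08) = 0.64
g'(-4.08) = 0.90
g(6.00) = -2.07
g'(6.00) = -0.28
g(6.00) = -2.07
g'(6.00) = -0.28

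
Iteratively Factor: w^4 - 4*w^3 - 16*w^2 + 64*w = (w)*(w^3 - 4*w^2 - 16*w + 64) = w*(w + 4)*(w^2 - 8*w + 16) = w*(w - 4)*(w + 4)*(w - 4)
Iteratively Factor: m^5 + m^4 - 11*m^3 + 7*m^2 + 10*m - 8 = (m + 1)*(m^4 - 11*m^2 + 18*m - 8) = (m - 1)*(m + 1)*(m^3 + m^2 - 10*m + 8) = (m - 1)^2*(m + 1)*(m^2 + 2*m - 8) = (m - 2)*(m - 1)^2*(m + 1)*(m + 4)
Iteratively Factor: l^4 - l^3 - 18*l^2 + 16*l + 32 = (l - 2)*(l^3 + l^2 - 16*l - 16) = (l - 2)*(l + 4)*(l^2 - 3*l - 4) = (l - 2)*(l + 1)*(l + 4)*(l - 4)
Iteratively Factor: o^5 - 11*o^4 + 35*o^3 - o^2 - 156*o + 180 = (o + 2)*(o^4 - 13*o^3 + 61*o^2 - 123*o + 90) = (o - 5)*(o + 2)*(o^3 - 8*o^2 + 21*o - 18) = (o - 5)*(o - 2)*(o + 2)*(o^2 - 6*o + 9) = (o - 5)*(o - 3)*(o - 2)*(o + 2)*(o - 3)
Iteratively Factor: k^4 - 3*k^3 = (k)*(k^3 - 3*k^2) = k^2*(k^2 - 3*k) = k^2*(k - 3)*(k)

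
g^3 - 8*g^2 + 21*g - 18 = (g - 3)^2*(g - 2)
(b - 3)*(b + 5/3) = b^2 - 4*b/3 - 5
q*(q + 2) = q^2 + 2*q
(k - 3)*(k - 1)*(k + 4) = k^3 - 13*k + 12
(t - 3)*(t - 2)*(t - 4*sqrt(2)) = t^3 - 4*sqrt(2)*t^2 - 5*t^2 + 6*t + 20*sqrt(2)*t - 24*sqrt(2)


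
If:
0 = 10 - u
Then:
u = 10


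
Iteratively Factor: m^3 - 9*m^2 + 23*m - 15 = (m - 5)*(m^2 - 4*m + 3) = (m - 5)*(m - 1)*(m - 3)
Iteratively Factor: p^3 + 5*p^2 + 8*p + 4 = (p + 2)*(p^2 + 3*p + 2) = (p + 2)^2*(p + 1)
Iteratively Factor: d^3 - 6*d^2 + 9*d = (d - 3)*(d^2 - 3*d) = d*(d - 3)*(d - 3)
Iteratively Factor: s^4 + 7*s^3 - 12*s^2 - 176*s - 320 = (s - 5)*(s^3 + 12*s^2 + 48*s + 64) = (s - 5)*(s + 4)*(s^2 + 8*s + 16) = (s - 5)*(s + 4)^2*(s + 4)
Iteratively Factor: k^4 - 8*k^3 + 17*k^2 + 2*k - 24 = (k - 4)*(k^3 - 4*k^2 + k + 6) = (k - 4)*(k + 1)*(k^2 - 5*k + 6) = (k - 4)*(k - 2)*(k + 1)*(k - 3)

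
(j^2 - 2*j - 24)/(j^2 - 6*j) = (j + 4)/j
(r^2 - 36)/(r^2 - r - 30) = (r + 6)/(r + 5)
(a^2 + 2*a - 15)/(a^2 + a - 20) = (a - 3)/(a - 4)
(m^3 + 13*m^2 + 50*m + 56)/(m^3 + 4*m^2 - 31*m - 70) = (m + 4)/(m - 5)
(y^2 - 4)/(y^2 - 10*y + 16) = (y + 2)/(y - 8)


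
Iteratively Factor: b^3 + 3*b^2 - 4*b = (b)*(b^2 + 3*b - 4) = b*(b + 4)*(b - 1)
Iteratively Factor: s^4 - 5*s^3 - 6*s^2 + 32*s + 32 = (s - 4)*(s^3 - s^2 - 10*s - 8) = (s - 4)*(s + 2)*(s^2 - 3*s - 4) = (s - 4)*(s + 1)*(s + 2)*(s - 4)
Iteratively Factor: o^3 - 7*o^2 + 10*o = (o - 5)*(o^2 - 2*o) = o*(o - 5)*(o - 2)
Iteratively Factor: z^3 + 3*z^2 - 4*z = (z)*(z^2 + 3*z - 4) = z*(z + 4)*(z - 1)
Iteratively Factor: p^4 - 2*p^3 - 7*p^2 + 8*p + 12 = (p - 3)*(p^3 + p^2 - 4*p - 4) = (p - 3)*(p + 1)*(p^2 - 4) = (p - 3)*(p - 2)*(p + 1)*(p + 2)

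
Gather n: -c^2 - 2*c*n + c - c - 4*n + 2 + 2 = -c^2 + n*(-2*c - 4) + 4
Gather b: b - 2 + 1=b - 1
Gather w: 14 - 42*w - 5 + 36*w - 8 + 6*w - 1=0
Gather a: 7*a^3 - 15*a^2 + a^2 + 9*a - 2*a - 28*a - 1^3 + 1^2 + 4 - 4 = 7*a^3 - 14*a^2 - 21*a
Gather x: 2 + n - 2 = n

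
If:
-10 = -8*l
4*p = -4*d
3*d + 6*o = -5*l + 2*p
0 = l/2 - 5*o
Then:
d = -7/5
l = 5/4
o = 1/8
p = 7/5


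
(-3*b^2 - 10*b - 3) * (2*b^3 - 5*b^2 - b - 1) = -6*b^5 - 5*b^4 + 47*b^3 + 28*b^2 + 13*b + 3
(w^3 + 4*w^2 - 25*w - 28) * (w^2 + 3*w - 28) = w^5 + 7*w^4 - 41*w^3 - 215*w^2 + 616*w + 784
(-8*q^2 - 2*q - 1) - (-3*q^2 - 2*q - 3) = 2 - 5*q^2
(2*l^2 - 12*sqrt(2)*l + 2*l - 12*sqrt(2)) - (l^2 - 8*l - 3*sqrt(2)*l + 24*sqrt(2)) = l^2 - 9*sqrt(2)*l + 10*l - 36*sqrt(2)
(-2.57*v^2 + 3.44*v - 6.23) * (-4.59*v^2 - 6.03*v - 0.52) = 11.7963*v^4 - 0.2925*v^3 + 9.1889*v^2 + 35.7781*v + 3.2396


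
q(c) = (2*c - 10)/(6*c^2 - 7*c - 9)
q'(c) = (7 - 12*c)*(2*c - 10)/(6*c^2 - 7*c - 9)^2 + 2/(6*c^2 - 7*c - 9) = 4*(-3*c^2 + 30*c - 22)/(36*c^4 - 84*c^3 - 59*c^2 + 126*c + 81)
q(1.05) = 0.81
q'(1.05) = 0.26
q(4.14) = -0.03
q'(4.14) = 0.05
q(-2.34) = -0.36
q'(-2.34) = -0.27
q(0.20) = 0.94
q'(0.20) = -0.62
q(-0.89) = -5.94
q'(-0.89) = -51.98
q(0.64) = 0.79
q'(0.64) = -0.13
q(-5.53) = -0.10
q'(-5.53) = -0.02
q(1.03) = 0.81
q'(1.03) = 0.24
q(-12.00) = -0.04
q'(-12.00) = 0.00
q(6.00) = 0.01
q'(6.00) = 0.01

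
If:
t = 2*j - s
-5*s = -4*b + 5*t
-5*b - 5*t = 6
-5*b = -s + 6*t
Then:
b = -3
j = -6/5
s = -21/5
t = 9/5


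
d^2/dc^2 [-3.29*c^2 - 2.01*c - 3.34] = -6.58000000000000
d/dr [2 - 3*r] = -3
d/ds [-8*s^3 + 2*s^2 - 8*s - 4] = -24*s^2 + 4*s - 8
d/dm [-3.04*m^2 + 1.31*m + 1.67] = 1.31 - 6.08*m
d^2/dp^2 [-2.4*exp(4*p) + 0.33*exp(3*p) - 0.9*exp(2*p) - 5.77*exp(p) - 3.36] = (-38.4*exp(3*p) + 2.97*exp(2*p) - 3.6*exp(p) - 5.77)*exp(p)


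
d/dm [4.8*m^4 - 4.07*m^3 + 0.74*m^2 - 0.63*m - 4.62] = 19.2*m^3 - 12.21*m^2 + 1.48*m - 0.63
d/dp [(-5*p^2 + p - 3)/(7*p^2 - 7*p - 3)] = 4*(7*p^2 + 18*p - 6)/(49*p^4 - 98*p^3 + 7*p^2 + 42*p + 9)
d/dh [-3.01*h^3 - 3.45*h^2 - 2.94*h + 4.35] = -9.03*h^2 - 6.9*h - 2.94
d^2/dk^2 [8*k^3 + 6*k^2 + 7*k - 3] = 48*k + 12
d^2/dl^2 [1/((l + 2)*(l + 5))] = 2*((l + 2)^2 + (l + 2)*(l + 5) + (l + 5)^2)/((l + 2)^3*(l + 5)^3)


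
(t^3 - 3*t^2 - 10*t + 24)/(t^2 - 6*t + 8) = t + 3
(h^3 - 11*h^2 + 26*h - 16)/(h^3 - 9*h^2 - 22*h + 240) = (h^2 - 3*h + 2)/(h^2 - h - 30)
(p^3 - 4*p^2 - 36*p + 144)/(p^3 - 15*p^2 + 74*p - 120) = (p + 6)/(p - 5)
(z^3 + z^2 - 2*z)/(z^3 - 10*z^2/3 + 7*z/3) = 3*(z + 2)/(3*z - 7)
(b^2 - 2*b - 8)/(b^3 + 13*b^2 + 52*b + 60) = (b - 4)/(b^2 + 11*b + 30)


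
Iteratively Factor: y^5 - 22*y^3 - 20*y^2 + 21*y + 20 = (y + 1)*(y^4 - y^3 - 21*y^2 + y + 20) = (y - 5)*(y + 1)*(y^3 + 4*y^2 - y - 4) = (y - 5)*(y - 1)*(y + 1)*(y^2 + 5*y + 4) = (y - 5)*(y - 1)*(y + 1)^2*(y + 4)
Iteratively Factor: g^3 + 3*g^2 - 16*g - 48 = (g + 4)*(g^2 - g - 12) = (g - 4)*(g + 4)*(g + 3)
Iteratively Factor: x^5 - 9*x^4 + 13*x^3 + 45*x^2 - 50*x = (x - 1)*(x^4 - 8*x^3 + 5*x^2 + 50*x) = (x - 5)*(x - 1)*(x^3 - 3*x^2 - 10*x) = (x - 5)^2*(x - 1)*(x^2 + 2*x) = (x - 5)^2*(x - 1)*(x + 2)*(x)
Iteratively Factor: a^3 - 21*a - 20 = (a - 5)*(a^2 + 5*a + 4) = (a - 5)*(a + 4)*(a + 1)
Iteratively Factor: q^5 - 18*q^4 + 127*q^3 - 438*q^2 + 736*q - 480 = (q - 4)*(q^4 - 14*q^3 + 71*q^2 - 154*q + 120) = (q - 5)*(q - 4)*(q^3 - 9*q^2 + 26*q - 24) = (q - 5)*(q - 4)*(q - 2)*(q^2 - 7*q + 12) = (q - 5)*(q - 4)^2*(q - 2)*(q - 3)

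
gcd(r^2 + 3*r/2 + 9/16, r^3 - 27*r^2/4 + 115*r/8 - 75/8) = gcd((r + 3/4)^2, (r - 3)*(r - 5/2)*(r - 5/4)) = 1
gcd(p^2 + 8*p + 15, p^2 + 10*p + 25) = p + 5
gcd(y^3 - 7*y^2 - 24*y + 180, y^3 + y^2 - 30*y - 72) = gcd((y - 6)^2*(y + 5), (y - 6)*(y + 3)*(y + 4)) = y - 6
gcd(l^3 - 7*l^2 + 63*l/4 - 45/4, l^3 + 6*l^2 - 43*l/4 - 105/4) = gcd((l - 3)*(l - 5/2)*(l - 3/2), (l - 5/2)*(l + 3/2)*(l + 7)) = l - 5/2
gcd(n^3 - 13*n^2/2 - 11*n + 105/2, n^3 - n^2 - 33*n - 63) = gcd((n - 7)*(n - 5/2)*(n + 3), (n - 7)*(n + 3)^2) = n^2 - 4*n - 21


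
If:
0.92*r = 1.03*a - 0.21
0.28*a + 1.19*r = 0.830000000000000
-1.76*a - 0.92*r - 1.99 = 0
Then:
No Solution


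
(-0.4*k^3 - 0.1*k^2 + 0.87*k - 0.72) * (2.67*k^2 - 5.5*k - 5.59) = -1.068*k^5 + 1.933*k^4 + 5.1089*k^3 - 6.1484*k^2 - 0.9033*k + 4.0248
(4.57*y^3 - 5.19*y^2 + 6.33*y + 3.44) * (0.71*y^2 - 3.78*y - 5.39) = 3.2447*y^5 - 20.9595*y^4 - 0.5198*y^3 + 6.4891*y^2 - 47.1219*y - 18.5416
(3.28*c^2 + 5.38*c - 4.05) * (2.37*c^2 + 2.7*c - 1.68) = 7.7736*c^4 + 21.6066*c^3 - 0.5829*c^2 - 19.9734*c + 6.804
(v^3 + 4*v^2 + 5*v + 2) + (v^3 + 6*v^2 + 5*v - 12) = 2*v^3 + 10*v^2 + 10*v - 10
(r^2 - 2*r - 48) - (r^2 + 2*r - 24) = -4*r - 24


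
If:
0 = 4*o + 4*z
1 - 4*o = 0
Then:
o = 1/4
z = -1/4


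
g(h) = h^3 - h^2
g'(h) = 3*h^2 - 2*h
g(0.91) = -0.07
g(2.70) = 12.39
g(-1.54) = -6.02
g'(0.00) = 0.00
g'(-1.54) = 10.19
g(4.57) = 74.56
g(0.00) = 0.00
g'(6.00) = 96.00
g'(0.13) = -0.21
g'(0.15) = -0.23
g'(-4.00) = 56.00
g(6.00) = 180.00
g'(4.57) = 53.51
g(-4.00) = -80.00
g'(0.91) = 0.66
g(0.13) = -0.01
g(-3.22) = -43.75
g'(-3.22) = 37.55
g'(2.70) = 16.47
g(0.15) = -0.02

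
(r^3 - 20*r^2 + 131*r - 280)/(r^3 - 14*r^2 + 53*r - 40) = (r - 7)/(r - 1)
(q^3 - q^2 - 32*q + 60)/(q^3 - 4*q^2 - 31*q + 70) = (q^2 + q - 30)/(q^2 - 2*q - 35)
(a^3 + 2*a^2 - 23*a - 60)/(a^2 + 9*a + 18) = (a^2 - a - 20)/(a + 6)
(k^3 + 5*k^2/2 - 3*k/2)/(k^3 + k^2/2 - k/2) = (k + 3)/(k + 1)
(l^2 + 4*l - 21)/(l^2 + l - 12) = (l + 7)/(l + 4)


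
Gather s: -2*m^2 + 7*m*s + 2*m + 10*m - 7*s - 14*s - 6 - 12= -2*m^2 + 12*m + s*(7*m - 21) - 18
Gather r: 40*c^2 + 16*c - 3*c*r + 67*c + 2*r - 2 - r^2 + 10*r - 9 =40*c^2 + 83*c - r^2 + r*(12 - 3*c) - 11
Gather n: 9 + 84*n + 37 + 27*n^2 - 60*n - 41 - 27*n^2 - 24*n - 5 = 0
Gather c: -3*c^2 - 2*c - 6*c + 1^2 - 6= -3*c^2 - 8*c - 5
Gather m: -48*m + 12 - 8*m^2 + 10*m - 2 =-8*m^2 - 38*m + 10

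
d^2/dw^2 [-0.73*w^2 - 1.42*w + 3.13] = -1.46000000000000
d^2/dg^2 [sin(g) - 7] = -sin(g)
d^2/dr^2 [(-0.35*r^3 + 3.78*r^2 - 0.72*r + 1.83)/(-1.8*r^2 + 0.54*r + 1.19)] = (1.77635683940025e-15*r^5 - 0.979199999999999*r^3 - 82.8063*r^2 + 22.89981*r - 20.538036)/(5.832*r^6 - 5.2488*r^5 - 9.99216*r^4 + 6.782616*r^3 + 6.605928*r^2 - 2.294082*r - 1.685159)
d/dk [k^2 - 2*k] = 2*k - 2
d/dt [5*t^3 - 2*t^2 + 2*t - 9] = 15*t^2 - 4*t + 2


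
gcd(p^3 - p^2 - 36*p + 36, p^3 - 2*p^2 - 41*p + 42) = p^2 + 5*p - 6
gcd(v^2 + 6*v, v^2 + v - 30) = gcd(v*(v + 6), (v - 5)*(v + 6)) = v + 6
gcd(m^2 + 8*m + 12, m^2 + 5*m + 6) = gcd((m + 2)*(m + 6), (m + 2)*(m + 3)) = m + 2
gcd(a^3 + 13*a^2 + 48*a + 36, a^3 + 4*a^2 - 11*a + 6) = a + 6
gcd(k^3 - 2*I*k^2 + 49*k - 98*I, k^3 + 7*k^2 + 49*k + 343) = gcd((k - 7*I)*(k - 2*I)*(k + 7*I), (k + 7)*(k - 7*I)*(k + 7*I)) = k^2 + 49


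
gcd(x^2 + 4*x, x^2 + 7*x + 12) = x + 4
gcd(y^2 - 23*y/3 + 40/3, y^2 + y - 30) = y - 5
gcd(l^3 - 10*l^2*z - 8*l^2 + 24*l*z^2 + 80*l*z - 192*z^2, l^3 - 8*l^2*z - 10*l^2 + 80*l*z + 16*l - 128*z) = l - 8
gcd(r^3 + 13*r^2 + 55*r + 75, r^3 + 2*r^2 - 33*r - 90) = r^2 + 8*r + 15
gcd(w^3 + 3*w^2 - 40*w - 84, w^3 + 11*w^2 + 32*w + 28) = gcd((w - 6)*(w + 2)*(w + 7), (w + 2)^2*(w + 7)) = w^2 + 9*w + 14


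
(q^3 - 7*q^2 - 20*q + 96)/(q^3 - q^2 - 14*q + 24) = (q - 8)/(q - 2)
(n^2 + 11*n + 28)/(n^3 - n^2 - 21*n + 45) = (n^2 + 11*n + 28)/(n^3 - n^2 - 21*n + 45)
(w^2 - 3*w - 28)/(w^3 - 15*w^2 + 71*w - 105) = (w + 4)/(w^2 - 8*w + 15)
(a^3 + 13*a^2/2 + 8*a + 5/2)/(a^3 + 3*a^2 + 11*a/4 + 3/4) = 2*(a + 5)/(2*a + 3)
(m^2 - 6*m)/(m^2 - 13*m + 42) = m/(m - 7)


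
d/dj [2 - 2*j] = -2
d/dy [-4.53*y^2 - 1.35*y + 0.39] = -9.06*y - 1.35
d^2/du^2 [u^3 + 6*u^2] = 6*u + 12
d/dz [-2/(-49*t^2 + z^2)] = 4*z/(49*t^2 - z^2)^2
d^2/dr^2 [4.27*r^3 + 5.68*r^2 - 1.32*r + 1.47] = 25.62*r + 11.36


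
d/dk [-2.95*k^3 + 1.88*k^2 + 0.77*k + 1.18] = -8.85*k^2 + 3.76*k + 0.77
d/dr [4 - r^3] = -3*r^2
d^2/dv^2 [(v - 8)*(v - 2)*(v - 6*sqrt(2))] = 6*v - 20 - 12*sqrt(2)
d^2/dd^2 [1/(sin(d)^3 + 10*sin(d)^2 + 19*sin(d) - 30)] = -(9*sin(d)^5 + 119*sin(d)^4 + 545*sin(d)^3 + 1225*sin(d)^2 + 2072*sin(d) + 1322)/((sin(d) - 1)^2*(sin(d) + 5)^3*(sin(d) + 6)^3)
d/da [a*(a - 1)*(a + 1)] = 3*a^2 - 1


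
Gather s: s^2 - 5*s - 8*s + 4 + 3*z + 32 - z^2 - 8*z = s^2 - 13*s - z^2 - 5*z + 36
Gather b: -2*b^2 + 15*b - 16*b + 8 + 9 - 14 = -2*b^2 - b + 3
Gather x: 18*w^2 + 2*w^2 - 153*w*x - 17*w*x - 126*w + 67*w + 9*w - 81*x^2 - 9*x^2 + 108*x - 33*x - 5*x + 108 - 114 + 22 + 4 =20*w^2 - 50*w - 90*x^2 + x*(70 - 170*w) + 20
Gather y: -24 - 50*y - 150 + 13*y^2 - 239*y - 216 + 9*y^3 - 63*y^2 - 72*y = 9*y^3 - 50*y^2 - 361*y - 390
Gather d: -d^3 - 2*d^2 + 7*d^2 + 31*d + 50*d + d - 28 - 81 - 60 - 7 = -d^3 + 5*d^2 + 82*d - 176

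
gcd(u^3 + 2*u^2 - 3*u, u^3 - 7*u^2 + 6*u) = u^2 - u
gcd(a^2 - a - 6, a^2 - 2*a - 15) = 1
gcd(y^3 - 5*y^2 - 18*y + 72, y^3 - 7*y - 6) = y - 3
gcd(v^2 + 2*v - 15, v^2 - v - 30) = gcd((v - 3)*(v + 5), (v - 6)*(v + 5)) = v + 5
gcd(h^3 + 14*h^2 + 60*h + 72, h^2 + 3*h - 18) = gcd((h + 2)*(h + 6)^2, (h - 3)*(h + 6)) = h + 6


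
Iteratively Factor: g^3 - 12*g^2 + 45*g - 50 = (g - 5)*(g^2 - 7*g + 10) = (g - 5)*(g - 2)*(g - 5)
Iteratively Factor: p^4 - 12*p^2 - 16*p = (p - 4)*(p^3 + 4*p^2 + 4*p) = (p - 4)*(p + 2)*(p^2 + 2*p) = (p - 4)*(p + 2)^2*(p)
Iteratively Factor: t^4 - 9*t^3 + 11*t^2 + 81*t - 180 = (t - 3)*(t^3 - 6*t^2 - 7*t + 60) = (t - 5)*(t - 3)*(t^2 - t - 12) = (t - 5)*(t - 3)*(t + 3)*(t - 4)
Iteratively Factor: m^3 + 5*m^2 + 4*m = (m)*(m^2 + 5*m + 4) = m*(m + 4)*(m + 1)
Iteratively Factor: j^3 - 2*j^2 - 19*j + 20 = (j - 1)*(j^2 - j - 20) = (j - 1)*(j + 4)*(j - 5)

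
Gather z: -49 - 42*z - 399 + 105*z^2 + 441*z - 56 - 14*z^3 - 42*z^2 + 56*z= -14*z^3 + 63*z^2 + 455*z - 504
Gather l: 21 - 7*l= 21 - 7*l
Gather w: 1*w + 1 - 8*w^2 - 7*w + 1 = -8*w^2 - 6*w + 2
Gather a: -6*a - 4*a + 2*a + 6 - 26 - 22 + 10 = -8*a - 32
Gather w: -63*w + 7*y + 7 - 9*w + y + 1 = -72*w + 8*y + 8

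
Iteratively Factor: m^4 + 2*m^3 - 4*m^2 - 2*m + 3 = (m + 3)*(m^3 - m^2 - m + 1) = (m + 1)*(m + 3)*(m^2 - 2*m + 1) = (m - 1)*(m + 1)*(m + 3)*(m - 1)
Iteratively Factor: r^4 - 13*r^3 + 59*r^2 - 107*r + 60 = (r - 5)*(r^3 - 8*r^2 + 19*r - 12) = (r - 5)*(r - 4)*(r^2 - 4*r + 3) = (r - 5)*(r - 4)*(r - 1)*(r - 3)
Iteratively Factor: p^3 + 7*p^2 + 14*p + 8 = (p + 1)*(p^2 + 6*p + 8) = (p + 1)*(p + 4)*(p + 2)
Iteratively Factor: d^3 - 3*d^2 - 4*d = (d + 1)*(d^2 - 4*d) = d*(d + 1)*(d - 4)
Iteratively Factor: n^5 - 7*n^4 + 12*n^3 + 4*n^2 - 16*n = (n - 4)*(n^4 - 3*n^3 + 4*n) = n*(n - 4)*(n^3 - 3*n^2 + 4) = n*(n - 4)*(n + 1)*(n^2 - 4*n + 4) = n*(n - 4)*(n - 2)*(n + 1)*(n - 2)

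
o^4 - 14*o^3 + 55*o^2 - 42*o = o*(o - 7)*(o - 6)*(o - 1)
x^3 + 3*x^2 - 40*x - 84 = (x - 6)*(x + 2)*(x + 7)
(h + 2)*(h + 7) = h^2 + 9*h + 14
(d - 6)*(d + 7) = d^2 + d - 42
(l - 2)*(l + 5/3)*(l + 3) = l^3 + 8*l^2/3 - 13*l/3 - 10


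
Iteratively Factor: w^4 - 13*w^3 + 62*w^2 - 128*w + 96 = (w - 2)*(w^3 - 11*w^2 + 40*w - 48) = (w - 4)*(w - 2)*(w^2 - 7*w + 12) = (w - 4)*(w - 3)*(w - 2)*(w - 4)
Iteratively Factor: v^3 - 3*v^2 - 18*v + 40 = (v - 5)*(v^2 + 2*v - 8) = (v - 5)*(v + 4)*(v - 2)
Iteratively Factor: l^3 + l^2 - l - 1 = (l + 1)*(l^2 - 1) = (l + 1)^2*(l - 1)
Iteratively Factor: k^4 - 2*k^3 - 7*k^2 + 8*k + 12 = (k + 1)*(k^3 - 3*k^2 - 4*k + 12) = (k + 1)*(k + 2)*(k^2 - 5*k + 6) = (k - 2)*(k + 1)*(k + 2)*(k - 3)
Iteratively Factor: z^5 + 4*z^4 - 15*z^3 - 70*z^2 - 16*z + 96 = (z + 3)*(z^4 + z^3 - 18*z^2 - 16*z + 32) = (z + 3)*(z + 4)*(z^3 - 3*z^2 - 6*z + 8) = (z - 4)*(z + 3)*(z + 4)*(z^2 + z - 2) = (z - 4)*(z - 1)*(z + 3)*(z + 4)*(z + 2)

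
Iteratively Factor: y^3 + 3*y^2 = (y)*(y^2 + 3*y) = y*(y + 3)*(y)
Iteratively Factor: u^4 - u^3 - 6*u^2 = (u - 3)*(u^3 + 2*u^2) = u*(u - 3)*(u^2 + 2*u) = u^2*(u - 3)*(u + 2)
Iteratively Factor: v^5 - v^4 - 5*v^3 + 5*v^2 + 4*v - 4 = (v - 2)*(v^4 + v^3 - 3*v^2 - v + 2) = (v - 2)*(v + 2)*(v^3 - v^2 - v + 1) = (v - 2)*(v + 1)*(v + 2)*(v^2 - 2*v + 1) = (v - 2)*(v - 1)*(v + 1)*(v + 2)*(v - 1)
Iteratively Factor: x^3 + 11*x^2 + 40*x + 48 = (x + 3)*(x^2 + 8*x + 16) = (x + 3)*(x + 4)*(x + 4)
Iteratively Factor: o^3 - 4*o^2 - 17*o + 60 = (o + 4)*(o^2 - 8*o + 15) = (o - 5)*(o + 4)*(o - 3)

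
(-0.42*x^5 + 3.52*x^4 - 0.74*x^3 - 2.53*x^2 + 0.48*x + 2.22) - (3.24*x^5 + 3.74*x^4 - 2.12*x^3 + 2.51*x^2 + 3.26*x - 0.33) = -3.66*x^5 - 0.22*x^4 + 1.38*x^3 - 5.04*x^2 - 2.78*x + 2.55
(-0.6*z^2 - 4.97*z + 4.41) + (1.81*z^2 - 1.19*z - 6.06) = 1.21*z^2 - 6.16*z - 1.65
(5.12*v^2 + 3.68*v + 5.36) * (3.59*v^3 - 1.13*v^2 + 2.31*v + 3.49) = 18.3808*v^5 + 7.4256*v^4 + 26.9112*v^3 + 20.3128*v^2 + 25.2248*v + 18.7064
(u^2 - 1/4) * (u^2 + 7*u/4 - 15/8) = u^4 + 7*u^3/4 - 17*u^2/8 - 7*u/16 + 15/32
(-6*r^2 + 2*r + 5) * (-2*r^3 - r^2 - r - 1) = 12*r^5 + 2*r^4 - 6*r^3 - r^2 - 7*r - 5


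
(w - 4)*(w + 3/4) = w^2 - 13*w/4 - 3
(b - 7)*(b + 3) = b^2 - 4*b - 21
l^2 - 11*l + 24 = (l - 8)*(l - 3)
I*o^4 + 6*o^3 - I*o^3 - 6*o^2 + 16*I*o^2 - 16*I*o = o*(o - 8*I)*(o + 2*I)*(I*o - I)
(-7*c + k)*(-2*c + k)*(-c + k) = -14*c^3 + 23*c^2*k - 10*c*k^2 + k^3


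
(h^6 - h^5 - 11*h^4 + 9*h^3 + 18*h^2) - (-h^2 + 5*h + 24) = h^6 - h^5 - 11*h^4 + 9*h^3 + 19*h^2 - 5*h - 24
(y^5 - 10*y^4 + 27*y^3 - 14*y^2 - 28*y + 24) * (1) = y^5 - 10*y^4 + 27*y^3 - 14*y^2 - 28*y + 24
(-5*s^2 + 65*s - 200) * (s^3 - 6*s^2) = -5*s^5 + 95*s^4 - 590*s^3 + 1200*s^2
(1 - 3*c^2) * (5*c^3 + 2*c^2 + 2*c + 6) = -15*c^5 - 6*c^4 - c^3 - 16*c^2 + 2*c + 6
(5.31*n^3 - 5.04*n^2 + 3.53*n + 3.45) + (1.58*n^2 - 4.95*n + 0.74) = 5.31*n^3 - 3.46*n^2 - 1.42*n + 4.19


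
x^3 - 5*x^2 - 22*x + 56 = (x - 7)*(x - 2)*(x + 4)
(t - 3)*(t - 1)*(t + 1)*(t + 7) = t^4 + 4*t^3 - 22*t^2 - 4*t + 21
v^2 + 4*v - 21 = (v - 3)*(v + 7)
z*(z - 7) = z^2 - 7*z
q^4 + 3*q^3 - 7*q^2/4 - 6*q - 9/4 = (q - 3/2)*(q + 1/2)*(q + 1)*(q + 3)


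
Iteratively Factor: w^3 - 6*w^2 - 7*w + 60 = (w - 5)*(w^2 - w - 12) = (w - 5)*(w + 3)*(w - 4)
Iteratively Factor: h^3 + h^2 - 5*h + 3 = (h - 1)*(h^2 + 2*h - 3) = (h - 1)*(h + 3)*(h - 1)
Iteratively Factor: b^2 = (b)*(b)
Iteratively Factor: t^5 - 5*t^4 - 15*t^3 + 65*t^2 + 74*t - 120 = (t - 1)*(t^4 - 4*t^3 - 19*t^2 + 46*t + 120) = (t - 1)*(t + 3)*(t^3 - 7*t^2 + 2*t + 40) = (t - 4)*(t - 1)*(t + 3)*(t^2 - 3*t - 10) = (t - 5)*(t - 4)*(t - 1)*(t + 3)*(t + 2)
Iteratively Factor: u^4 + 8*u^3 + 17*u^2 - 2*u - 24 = (u + 3)*(u^3 + 5*u^2 + 2*u - 8) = (u + 3)*(u + 4)*(u^2 + u - 2) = (u - 1)*(u + 3)*(u + 4)*(u + 2)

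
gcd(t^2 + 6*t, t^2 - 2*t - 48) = t + 6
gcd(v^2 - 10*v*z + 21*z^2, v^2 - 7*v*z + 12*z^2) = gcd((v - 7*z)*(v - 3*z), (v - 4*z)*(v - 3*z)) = -v + 3*z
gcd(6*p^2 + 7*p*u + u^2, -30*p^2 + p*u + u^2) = 6*p + u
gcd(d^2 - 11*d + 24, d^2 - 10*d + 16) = d - 8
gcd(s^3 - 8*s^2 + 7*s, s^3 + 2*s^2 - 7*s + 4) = s - 1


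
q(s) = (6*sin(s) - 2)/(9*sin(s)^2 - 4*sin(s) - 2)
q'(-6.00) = -2.33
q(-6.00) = 0.13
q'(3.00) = 2.78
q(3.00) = 0.48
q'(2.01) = 4.38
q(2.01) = 1.96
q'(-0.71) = -2.56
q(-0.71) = -1.33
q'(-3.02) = 13.07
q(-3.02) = 1.97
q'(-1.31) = -0.26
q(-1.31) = -0.76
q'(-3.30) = 2.67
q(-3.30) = 0.44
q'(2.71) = 2.97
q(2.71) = -0.24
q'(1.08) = -6.57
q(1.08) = 2.24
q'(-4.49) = 1.13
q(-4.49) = 1.45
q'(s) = (-18*sin(s)*cos(s) + 4*cos(s))*(6*sin(s) - 2)/(9*sin(s)^2 - 4*sin(s) - 2)^2 + 6*cos(s)/(9*sin(s)^2 - 4*sin(s) - 2)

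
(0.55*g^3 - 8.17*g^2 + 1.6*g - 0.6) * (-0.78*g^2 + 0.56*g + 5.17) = -0.429*g^5 + 6.6806*g^4 - 2.9797*g^3 - 40.8749*g^2 + 7.936*g - 3.102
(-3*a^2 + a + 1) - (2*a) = -3*a^2 - a + 1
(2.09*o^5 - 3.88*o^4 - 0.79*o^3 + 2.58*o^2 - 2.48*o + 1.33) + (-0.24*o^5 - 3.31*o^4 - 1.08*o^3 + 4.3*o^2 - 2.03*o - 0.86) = 1.85*o^5 - 7.19*o^4 - 1.87*o^3 + 6.88*o^2 - 4.51*o + 0.47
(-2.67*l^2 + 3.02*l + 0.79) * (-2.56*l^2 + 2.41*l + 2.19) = 6.8352*l^4 - 14.1659*l^3 - 0.591499999999999*l^2 + 8.5177*l + 1.7301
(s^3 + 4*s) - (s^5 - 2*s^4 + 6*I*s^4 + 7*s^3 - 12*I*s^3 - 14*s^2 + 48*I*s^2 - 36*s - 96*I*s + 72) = -s^5 + 2*s^4 - 6*I*s^4 - 6*s^3 + 12*I*s^3 + 14*s^2 - 48*I*s^2 + 40*s + 96*I*s - 72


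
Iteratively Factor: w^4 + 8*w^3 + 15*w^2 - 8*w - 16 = (w + 1)*(w^3 + 7*w^2 + 8*w - 16) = (w - 1)*(w + 1)*(w^2 + 8*w + 16) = (w - 1)*(w + 1)*(w + 4)*(w + 4)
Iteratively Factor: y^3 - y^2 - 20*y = (y)*(y^2 - y - 20) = y*(y - 5)*(y + 4)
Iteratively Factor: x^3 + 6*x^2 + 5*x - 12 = (x + 3)*(x^2 + 3*x - 4) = (x + 3)*(x + 4)*(x - 1)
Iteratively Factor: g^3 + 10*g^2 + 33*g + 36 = (g + 3)*(g^2 + 7*g + 12) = (g + 3)^2*(g + 4)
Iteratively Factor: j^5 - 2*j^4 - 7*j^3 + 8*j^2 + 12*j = (j - 2)*(j^4 - 7*j^2 - 6*j) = j*(j - 2)*(j^3 - 7*j - 6) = j*(j - 2)*(j + 2)*(j^2 - 2*j - 3) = j*(j - 3)*(j - 2)*(j + 2)*(j + 1)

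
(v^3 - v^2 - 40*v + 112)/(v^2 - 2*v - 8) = (v^2 + 3*v - 28)/(v + 2)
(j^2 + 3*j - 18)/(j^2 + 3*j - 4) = (j^2 + 3*j - 18)/(j^2 + 3*j - 4)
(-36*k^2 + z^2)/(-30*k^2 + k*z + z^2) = (-6*k + z)/(-5*k + z)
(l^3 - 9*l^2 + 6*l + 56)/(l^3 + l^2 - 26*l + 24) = (l^2 - 5*l - 14)/(l^2 + 5*l - 6)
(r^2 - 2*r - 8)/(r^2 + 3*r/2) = 2*(r^2 - 2*r - 8)/(r*(2*r + 3))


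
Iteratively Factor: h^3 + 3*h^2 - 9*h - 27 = (h - 3)*(h^2 + 6*h + 9) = (h - 3)*(h + 3)*(h + 3)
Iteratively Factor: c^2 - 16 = (c - 4)*(c + 4)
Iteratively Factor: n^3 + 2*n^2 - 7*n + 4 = (n + 4)*(n^2 - 2*n + 1) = (n - 1)*(n + 4)*(n - 1)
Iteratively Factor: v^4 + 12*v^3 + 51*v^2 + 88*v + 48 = (v + 1)*(v^3 + 11*v^2 + 40*v + 48) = (v + 1)*(v + 4)*(v^2 + 7*v + 12) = (v + 1)*(v + 3)*(v + 4)*(v + 4)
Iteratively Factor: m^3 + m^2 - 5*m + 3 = (m - 1)*(m^2 + 2*m - 3) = (m - 1)*(m + 3)*(m - 1)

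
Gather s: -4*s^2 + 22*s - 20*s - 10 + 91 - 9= -4*s^2 + 2*s + 72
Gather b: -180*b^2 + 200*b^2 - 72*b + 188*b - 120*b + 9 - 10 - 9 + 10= 20*b^2 - 4*b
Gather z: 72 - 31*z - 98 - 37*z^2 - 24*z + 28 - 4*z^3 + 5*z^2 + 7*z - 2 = -4*z^3 - 32*z^2 - 48*z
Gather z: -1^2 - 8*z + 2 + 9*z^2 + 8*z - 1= 9*z^2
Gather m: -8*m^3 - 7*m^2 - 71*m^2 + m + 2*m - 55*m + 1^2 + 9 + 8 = -8*m^3 - 78*m^2 - 52*m + 18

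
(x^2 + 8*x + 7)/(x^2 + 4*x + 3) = (x + 7)/(x + 3)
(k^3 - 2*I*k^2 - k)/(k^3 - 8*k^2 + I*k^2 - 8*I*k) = (k^2 - 2*I*k - 1)/(k^2 + k*(-8 + I) - 8*I)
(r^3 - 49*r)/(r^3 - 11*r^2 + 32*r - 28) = r*(r + 7)/(r^2 - 4*r + 4)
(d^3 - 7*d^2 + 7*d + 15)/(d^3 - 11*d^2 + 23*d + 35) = (d - 3)/(d - 7)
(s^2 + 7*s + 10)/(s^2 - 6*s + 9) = (s^2 + 7*s + 10)/(s^2 - 6*s + 9)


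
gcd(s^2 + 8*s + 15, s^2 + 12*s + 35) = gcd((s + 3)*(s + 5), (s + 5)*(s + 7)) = s + 5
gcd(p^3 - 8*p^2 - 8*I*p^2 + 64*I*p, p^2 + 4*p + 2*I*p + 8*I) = 1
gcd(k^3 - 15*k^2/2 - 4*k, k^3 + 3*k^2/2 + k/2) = k^2 + k/2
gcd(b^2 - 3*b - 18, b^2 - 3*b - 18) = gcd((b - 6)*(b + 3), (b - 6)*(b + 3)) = b^2 - 3*b - 18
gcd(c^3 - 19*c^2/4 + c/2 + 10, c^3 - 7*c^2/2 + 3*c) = c - 2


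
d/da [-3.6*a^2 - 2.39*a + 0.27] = -7.2*a - 2.39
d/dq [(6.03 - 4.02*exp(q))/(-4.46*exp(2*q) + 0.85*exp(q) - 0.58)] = (-17.9292*exp(2*q) + 53.7876*exp(q) - 2.7939)*exp(q)/(19.8916*exp(4*q) - 7.582*exp(3*q) + 5.8961*exp(2*q) - 0.986*exp(q) + 0.3364)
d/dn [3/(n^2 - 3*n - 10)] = 3*(3 - 2*n)/(-n^2 + 3*n + 10)^2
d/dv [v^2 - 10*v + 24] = 2*v - 10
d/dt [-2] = 0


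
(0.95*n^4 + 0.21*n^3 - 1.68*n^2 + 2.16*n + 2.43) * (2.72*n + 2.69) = 2.584*n^5 + 3.1267*n^4 - 4.0047*n^3 + 1.356*n^2 + 12.42*n + 6.5367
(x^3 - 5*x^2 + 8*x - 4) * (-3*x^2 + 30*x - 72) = -3*x^5 + 45*x^4 - 246*x^3 + 612*x^2 - 696*x + 288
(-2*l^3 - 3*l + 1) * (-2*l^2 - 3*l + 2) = 4*l^5 + 6*l^4 + 2*l^3 + 7*l^2 - 9*l + 2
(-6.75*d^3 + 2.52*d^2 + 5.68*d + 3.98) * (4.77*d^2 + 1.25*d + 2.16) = -32.1975*d^5 + 3.5829*d^4 + 15.6636*d^3 + 31.5278*d^2 + 17.2438*d + 8.5968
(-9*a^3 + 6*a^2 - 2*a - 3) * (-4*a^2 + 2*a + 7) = 36*a^5 - 42*a^4 - 43*a^3 + 50*a^2 - 20*a - 21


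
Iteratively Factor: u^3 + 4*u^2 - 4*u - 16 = (u + 2)*(u^2 + 2*u - 8) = (u + 2)*(u + 4)*(u - 2)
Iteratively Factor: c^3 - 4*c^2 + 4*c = (c - 2)*(c^2 - 2*c) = (c - 2)^2*(c)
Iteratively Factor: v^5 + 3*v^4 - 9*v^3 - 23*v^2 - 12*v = (v)*(v^4 + 3*v^3 - 9*v^2 - 23*v - 12) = v*(v + 4)*(v^3 - v^2 - 5*v - 3) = v*(v + 1)*(v + 4)*(v^2 - 2*v - 3) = v*(v + 1)^2*(v + 4)*(v - 3)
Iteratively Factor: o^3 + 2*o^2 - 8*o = (o + 4)*(o^2 - 2*o) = (o - 2)*(o + 4)*(o)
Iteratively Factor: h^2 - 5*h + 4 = (h - 1)*(h - 4)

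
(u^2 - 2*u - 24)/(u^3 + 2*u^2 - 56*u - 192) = (u - 6)/(u^2 - 2*u - 48)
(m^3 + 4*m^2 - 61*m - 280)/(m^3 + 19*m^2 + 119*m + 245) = (m - 8)/(m + 7)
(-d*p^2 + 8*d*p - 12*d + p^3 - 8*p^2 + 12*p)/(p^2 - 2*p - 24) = (-d*p + 2*d + p^2 - 2*p)/(p + 4)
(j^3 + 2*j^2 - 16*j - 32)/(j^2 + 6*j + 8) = j - 4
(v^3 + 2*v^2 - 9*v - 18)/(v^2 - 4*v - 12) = (v^2 - 9)/(v - 6)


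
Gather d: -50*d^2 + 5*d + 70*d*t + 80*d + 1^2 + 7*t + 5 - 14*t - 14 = -50*d^2 + d*(70*t + 85) - 7*t - 8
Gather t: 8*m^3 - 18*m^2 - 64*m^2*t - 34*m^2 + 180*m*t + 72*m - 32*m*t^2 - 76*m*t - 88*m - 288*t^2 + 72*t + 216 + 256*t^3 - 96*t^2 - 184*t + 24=8*m^3 - 52*m^2 - 16*m + 256*t^3 + t^2*(-32*m - 384) + t*(-64*m^2 + 104*m - 112) + 240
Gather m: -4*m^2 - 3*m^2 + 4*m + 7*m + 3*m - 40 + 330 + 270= -7*m^2 + 14*m + 560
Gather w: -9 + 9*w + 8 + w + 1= 10*w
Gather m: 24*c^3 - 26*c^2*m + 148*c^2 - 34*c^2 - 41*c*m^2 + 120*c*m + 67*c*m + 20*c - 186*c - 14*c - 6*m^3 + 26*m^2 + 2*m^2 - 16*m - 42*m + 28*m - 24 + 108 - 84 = 24*c^3 + 114*c^2 - 180*c - 6*m^3 + m^2*(28 - 41*c) + m*(-26*c^2 + 187*c - 30)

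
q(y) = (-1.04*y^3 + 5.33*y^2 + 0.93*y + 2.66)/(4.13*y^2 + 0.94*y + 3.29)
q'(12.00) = -0.25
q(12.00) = -1.67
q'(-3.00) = -0.29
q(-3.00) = 2.02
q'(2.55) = -0.23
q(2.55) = 0.69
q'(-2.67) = -0.31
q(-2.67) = 1.92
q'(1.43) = -0.13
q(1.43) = 0.91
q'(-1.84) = -0.38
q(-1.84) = 1.64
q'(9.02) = -0.25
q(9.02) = -0.92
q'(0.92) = 0.01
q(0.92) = 0.94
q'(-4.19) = -0.27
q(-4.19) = 2.35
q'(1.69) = -0.17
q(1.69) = 0.87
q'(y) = (-8.26*y - 0.94)*(-1.04*y^3 + 5.33*y^2 + 0.93*y + 2.66)/(4.13*y^2 + 0.94*y + 3.29)^2 + (-3.12*y^2 + 10.66*y + 0.93)/(4.13*y^2 + 0.94*y + 3.29) = (-4.2952*y^4 - 1.9552*y^3 - 9.0955*y^2 + 13.0998*y + 0.5593)/(17.0569*y^4 + 7.7644*y^3 + 28.059*y^2 + 6.1852*y + 10.8241)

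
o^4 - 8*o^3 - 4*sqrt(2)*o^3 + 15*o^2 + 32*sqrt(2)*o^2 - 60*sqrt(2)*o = o*(o - 5)*(o - 3)*(o - 4*sqrt(2))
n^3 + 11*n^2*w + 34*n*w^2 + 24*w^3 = (n + w)*(n + 4*w)*(n + 6*w)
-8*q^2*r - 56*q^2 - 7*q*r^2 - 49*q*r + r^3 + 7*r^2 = (-8*q + r)*(q + r)*(r + 7)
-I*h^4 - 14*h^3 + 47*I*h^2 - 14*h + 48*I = (h - 8*I)*(h - 6*I)*(h - I)*(-I*h + 1)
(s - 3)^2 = s^2 - 6*s + 9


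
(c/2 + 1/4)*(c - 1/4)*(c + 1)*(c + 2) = c^4/2 + 13*c^3/8 + 21*c^2/16 + c/16 - 1/8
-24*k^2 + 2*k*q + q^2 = (-4*k + q)*(6*k + q)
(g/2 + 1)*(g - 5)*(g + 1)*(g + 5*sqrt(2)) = g^4/2 - g^3 + 5*sqrt(2)*g^3/2 - 5*sqrt(2)*g^2 - 13*g^2/2 - 65*sqrt(2)*g/2 - 5*g - 25*sqrt(2)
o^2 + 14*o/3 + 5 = (o + 5/3)*(o + 3)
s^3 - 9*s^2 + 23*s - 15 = (s - 5)*(s - 3)*(s - 1)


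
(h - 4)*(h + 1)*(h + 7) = h^3 + 4*h^2 - 25*h - 28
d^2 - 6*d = d*(d - 6)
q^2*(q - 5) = q^3 - 5*q^2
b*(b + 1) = b^2 + b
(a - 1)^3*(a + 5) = a^4 + 2*a^3 - 12*a^2 + 14*a - 5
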